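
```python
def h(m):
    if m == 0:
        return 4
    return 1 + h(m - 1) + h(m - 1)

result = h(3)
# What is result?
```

h(m) = 1 + 2·h(m-1), h(0)=4. Closed form: (4+1)·2^3 - 1 = 39.

Answer: 39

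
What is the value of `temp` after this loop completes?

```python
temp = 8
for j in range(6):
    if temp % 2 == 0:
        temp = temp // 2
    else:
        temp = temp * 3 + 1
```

Collatz-style transformation from 8
`temp` takes the values: 8 → 4 → 2 → 1 → 4 → 2 → 1

Answer: 1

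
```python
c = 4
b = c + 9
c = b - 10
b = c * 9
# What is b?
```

Trace:
`c = 4` → c = 4
`b = c + 9` → b = 13
`c = b - 10` → c = 3
`b = c * 9` → b = 27
So b = 27

Answer: 27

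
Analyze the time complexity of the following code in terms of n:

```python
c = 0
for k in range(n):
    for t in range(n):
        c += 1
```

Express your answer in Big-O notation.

Each loop level contributes: n × n. Multiplying the contributions gives O(n^2).

Answer: O(n^2)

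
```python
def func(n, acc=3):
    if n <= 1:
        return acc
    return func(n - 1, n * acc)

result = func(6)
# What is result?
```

Accumulator trace (n, acc): (6, 3) -> (5, 18) -> (4, 90) -> (3, 360) -> (2, 1080) -> (1, 2160) -> return 2160

Answer: 2160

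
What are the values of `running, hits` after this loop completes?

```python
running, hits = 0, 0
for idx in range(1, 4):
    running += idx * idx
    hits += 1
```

Sum of squares and count
`running, hits` takes the values: (0, 0) → (1, 0) → (1, 1) → (5, 1) → (5, 2) → (14, 2) → (14, 3)

Answer: 14, 3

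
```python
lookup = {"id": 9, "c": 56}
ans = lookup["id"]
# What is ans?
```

Trace:
`lookup = {"id": 9, "c": 56}` → lookup = {'id': 9, 'c': 56}
`ans = lookup["id"]` → ans = 9
So ans = 9

Answer: 9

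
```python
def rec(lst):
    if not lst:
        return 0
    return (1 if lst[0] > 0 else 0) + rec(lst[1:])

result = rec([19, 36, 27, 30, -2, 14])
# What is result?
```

Count of positive elements in [19, 36, 27, 30, -2, 14] = 5

Answer: 5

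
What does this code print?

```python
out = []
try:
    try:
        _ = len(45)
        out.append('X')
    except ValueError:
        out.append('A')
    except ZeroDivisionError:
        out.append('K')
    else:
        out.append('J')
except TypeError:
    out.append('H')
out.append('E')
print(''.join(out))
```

Execution trace: 'H' (outer except TypeError) → 'E' (after the try/except). Output: HE

Answer: HE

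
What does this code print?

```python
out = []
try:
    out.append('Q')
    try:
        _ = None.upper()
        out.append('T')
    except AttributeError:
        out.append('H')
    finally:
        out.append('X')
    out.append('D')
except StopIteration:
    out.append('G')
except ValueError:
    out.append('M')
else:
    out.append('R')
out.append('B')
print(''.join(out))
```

Execution trace: 'Q' (try body) → 'H' (inner except AttributeError) → 'X' (inner finally) → 'D' (try body, no exception) → 'R' (else) → 'B' (after the try/except). Output: QHXDRB

Answer: QHXDRB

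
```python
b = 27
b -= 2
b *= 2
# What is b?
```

Trace:
`b = 27` → b = 27
`b -= 2` → b = 25
`b *= 2` → b = 50
So b = 50

Answer: 50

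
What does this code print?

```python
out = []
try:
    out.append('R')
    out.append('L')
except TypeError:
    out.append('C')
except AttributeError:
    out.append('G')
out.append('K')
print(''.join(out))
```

Execution trace: 'R' (try body) → 'L' (try body, no exception) → 'K' (after the try/except). Output: RLK

Answer: RLK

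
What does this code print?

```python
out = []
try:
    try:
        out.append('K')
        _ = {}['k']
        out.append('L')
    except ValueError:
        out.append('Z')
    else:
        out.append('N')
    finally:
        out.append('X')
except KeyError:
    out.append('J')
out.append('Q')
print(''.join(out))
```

Execution trace: 'K' (try body) → 'X' (finally) → 'J' (outer except KeyError) → 'Q' (after the try/except). Output: KXJQ

Answer: KXJQ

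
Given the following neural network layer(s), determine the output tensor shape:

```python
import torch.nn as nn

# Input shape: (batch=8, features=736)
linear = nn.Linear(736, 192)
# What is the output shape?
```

Input: (8, 736) -> Output: (8, 192)

Answer: (8, 192)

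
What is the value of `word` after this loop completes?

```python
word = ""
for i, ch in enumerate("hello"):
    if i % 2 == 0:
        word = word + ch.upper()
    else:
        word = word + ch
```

Uppercase even positions in 'hello'
`word` takes the values: "" → "H" → "He" → "HeL" → "HeLl" → "HeLlO"

Answer: "HeLlO"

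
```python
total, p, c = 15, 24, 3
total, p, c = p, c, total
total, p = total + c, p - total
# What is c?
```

Trace:
`total, p, c = 15, 24, 3` → total = 15; p = 24; c = 3
`total, p, c = p, c, total` → total = 24; p = 3; c = 15
`total, p = total + c, p - total` → total = 39; p = -21
So c = 15

Answer: 15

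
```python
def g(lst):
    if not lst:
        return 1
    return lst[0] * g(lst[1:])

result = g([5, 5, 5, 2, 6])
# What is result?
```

Product over [5, 5, 5, 2, 6] = 5 * 5 * 5 * 2 * 6 = 1500

Answer: 1500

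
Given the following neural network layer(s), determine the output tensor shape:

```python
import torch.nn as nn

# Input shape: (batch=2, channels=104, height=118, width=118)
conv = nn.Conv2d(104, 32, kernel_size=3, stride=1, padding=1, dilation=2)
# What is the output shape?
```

Input: (2, 104, 118, 118) -> Output: (2, 32, 116, 116)

Answer: (2, 32, 116, 116)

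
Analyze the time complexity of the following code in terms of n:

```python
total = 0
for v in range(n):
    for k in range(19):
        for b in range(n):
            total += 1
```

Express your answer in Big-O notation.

Each loop level contributes: n × 1 × n. Multiplying the contributions gives O(n^2).

Answer: O(n^2)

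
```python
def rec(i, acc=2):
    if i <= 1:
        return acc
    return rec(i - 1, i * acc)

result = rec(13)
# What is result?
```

Accumulator trace (n, acc): (13, 2) -> (12, 26) -> (11, 312) -> (10, 3432) -> (9, 34320) -> (8, 308880) -> (7, 2471040) -> (6, 17297280) -> (5, 103783680) -> (4, 518918400) -> (3, 2075673600) -> (2, 6227020800) -> (1, 12454041600) -> return 12454041600

Answer: 12454041600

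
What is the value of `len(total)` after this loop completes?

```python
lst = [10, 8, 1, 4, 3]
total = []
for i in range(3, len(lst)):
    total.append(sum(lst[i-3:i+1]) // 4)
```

Number of 4-element averages
`total` takes the values: [] → [5] → [5, 4]
So `len(total)` = 2

Answer: 2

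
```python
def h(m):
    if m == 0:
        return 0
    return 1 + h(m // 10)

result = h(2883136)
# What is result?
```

Count of digits of 2883136: 7

Answer: 7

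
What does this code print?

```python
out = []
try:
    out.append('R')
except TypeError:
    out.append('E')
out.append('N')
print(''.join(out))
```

Execution trace: 'R' (try body, no exception) → 'N' (after the try/except). Output: RN

Answer: RN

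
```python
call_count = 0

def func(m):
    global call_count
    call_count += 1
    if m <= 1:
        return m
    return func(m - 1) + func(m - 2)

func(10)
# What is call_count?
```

Calls(m) = 1 + Calls(m-1) + Calls(m-2); Calls(0)=Calls(1)=1. For m=10 this gives 177.

Answer: 177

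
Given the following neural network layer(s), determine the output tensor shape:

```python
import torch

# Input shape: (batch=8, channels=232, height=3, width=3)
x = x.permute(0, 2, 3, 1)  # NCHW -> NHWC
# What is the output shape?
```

Input: (8, 232, 3, 3) -> Output: (8, 3, 3, 232)

Answer: (8, 3, 3, 232)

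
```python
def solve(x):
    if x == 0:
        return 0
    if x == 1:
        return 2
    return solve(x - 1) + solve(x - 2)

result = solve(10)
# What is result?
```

Build up from base cases: solve(0)=0, solve(1)=2, solve(2)=2, solve(3)=4, solve(4)=6, solve(5)=10, solve(6)=16, ..., solve(10)=110

Answer: 110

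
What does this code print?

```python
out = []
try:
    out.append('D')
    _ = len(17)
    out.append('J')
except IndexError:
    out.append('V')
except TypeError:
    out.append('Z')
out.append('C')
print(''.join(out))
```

Execution trace: 'D' (try body) → 'Z' (except TypeError) → 'C' (after the try/except). Output: DZC

Answer: DZC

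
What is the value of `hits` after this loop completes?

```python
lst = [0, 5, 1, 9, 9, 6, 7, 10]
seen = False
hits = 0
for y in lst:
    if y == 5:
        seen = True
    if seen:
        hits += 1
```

Count elements after first 5 in [0, 5, 1, 9, 9, 6, 7, 10]
`hits` takes the values: 0 → 1 → 2 → 3 → 4 → 5 → 6 → 7

Answer: 7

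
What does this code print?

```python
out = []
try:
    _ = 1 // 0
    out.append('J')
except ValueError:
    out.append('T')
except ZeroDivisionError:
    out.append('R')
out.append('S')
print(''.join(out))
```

Execution trace: 'R' (except ZeroDivisionError) → 'S' (after the try/except). Output: RS

Answer: RS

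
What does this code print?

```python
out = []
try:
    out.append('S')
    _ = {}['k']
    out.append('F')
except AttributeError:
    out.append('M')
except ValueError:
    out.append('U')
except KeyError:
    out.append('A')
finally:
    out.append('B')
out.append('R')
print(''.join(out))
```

Execution trace: 'S' (try body) → 'A' (except KeyError) → 'B' (finally) → 'R' (after the try/except). Output: SABR

Answer: SABR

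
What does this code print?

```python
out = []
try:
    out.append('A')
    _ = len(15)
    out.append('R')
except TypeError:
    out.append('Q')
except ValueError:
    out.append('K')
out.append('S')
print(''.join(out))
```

Execution trace: 'A' (try body) → 'Q' (except TypeError) → 'S' (after the try/except). Output: AQS

Answer: AQS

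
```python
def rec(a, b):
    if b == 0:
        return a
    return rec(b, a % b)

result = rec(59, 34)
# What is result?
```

rec(59, 34) -> rec(34, 25) -> rec(25, 9) -> rec(9, 7) -> rec(7, 2) -> rec(2, 1) -> rec(1, 0) -> 1

Answer: 1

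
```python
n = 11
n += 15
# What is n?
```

Trace:
`n = 11` → n = 11
`n += 15` → n = 26
So n = 26

Answer: 26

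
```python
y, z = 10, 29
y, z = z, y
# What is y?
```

Trace:
`y, z = 10, 29` → y = 10; z = 29
`y, z = z, y` → y = 29; z = 10
So y = 29

Answer: 29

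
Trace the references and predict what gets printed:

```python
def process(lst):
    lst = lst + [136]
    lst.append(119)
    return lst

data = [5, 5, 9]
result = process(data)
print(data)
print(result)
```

Key concept: rebinding parameter vs mutation.
Step by step:
`data = [5, 5, 9]` → data = [5, 5, 9]
`result = process(data)` → result = [5, 5, 9, 136, 119]
`print(data)` → prints [5, 5, 9]
`print(result)` → prints [5, 5, 9, 136, 119]

Answer:
[5, 5, 9]
[5, 5, 9, 136, 119]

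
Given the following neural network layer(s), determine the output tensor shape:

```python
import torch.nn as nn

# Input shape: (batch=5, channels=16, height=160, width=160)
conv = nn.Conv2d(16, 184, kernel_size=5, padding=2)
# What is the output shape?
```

Input: (5, 16, 160, 160) -> Output: (5, 184, 160, 160)

Answer: (5, 184, 160, 160)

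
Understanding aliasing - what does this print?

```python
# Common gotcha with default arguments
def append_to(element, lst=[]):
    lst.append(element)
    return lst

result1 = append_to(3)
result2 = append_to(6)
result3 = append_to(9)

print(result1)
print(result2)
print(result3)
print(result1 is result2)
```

Key concept: mutable default argument gotcha.
Step by step:
`result1 = append_to(3)` → result1 = [3]
`result2 = append_to(6)` → result1 = [3, 6] (same object as result2); result2 = [3, 6] (same object as result1)
`result3 = append_to(9)` → result1 = [3, 6, 9] (same object as result2, result3); result2 = [3, 6, 9] (same object as result1, result3); result3 = [3, 6, 9] (same object as result1, result2)
`print(result1)` → prints [3, 6, 9]
`print(result2)` → prints [3, 6, 9]
`print(result3)` → prints [3, 6, 9]
`print(result1 is result2)` → prints True

Answer:
[3, 6, 9]
[3, 6, 9]
[3, 6, 9]
True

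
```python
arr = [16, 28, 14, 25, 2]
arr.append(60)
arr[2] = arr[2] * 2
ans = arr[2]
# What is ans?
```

Trace:
`arr = [16, 28, 14, 25, 2]` → arr = [16, 28, 14, 25, 2]
`arr.append(60)` → arr = [16, 28, 14, 25, 2, 60]
`arr[2] = arr[2] * 2` → arr = [16, 28, 28, 25, 2, 60]
`ans = arr[2]` → ans = 28
So ans = 28

Answer: 28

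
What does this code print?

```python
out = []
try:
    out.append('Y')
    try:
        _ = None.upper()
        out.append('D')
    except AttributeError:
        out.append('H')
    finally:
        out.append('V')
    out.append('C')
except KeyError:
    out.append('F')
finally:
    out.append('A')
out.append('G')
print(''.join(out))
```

Execution trace: 'Y' (try body) → 'H' (inner except AttributeError) → 'V' (inner finally) → 'C' (try body, no exception) → 'A' (finally) → 'G' (after the try/except). Output: YHVCAG

Answer: YHVCAG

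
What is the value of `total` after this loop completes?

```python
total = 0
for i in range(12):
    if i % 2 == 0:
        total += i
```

Sum of even numbers 0 to 11
`total` takes the values: 0 → 2 → 6 → 12 → 20 → 30

Answer: 30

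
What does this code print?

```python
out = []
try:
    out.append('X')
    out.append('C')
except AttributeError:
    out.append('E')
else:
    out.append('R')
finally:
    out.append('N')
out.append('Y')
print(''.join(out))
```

Execution trace: 'X' (try body) → 'C' (try body, no exception) → 'R' (else) → 'N' (finally) → 'Y' (after the try/except). Output: XCRNY

Answer: XCRNY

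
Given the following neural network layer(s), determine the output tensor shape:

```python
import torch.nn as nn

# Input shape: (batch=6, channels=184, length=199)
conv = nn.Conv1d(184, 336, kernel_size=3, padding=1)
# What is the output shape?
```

Input: (6, 184, 199) -> Output: (6, 336, 199)

Answer: (6, 336, 199)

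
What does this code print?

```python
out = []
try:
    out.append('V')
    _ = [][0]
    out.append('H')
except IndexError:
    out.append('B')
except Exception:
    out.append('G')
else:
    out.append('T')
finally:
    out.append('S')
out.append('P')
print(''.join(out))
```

Execution trace: 'V' (try body) → 'B' (except IndexError) → 'S' (finally) → 'P' (after the try/except). Output: VBSP

Answer: VBSP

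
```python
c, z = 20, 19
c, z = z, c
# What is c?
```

Trace:
`c, z = 20, 19` → c = 20; z = 19
`c, z = z, c` → c = 19; z = 20
So c = 19

Answer: 19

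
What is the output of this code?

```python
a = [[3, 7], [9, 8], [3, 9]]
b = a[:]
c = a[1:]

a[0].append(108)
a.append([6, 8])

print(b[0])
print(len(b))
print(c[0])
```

Key concept: slice with nested mutation.
Step by step:
`a = [[3, 7], [9, 8], [3, 9]]` → a = [[3, 7], [9, 8], [3, 9]]
`b = a[:]` → b = [[3, 7], [9, 8], [3, 9]]
`c = a[1:]` → c = [[9, 8], [3, 9]]
`a[0].append(108)` → a = [[3, 7, 108], [9, 8], [3, 9]]; b = [[3, 7, 108], [9, 8], [3, 9]]
`a.append([6, 8])` → a = [[3, 7, 108], [9, 8], [3, 9], [6, 8]]
`print(b[0])` → prints [3, 7, 108]
`print(len(b))` → prints 3
`print(c[0])` → prints [9, 8]

Answer:
[3, 7, 108]
3
[9, 8]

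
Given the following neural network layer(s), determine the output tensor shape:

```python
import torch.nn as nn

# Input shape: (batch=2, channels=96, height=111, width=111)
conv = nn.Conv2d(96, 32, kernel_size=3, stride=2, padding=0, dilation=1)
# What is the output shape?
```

Input: (2, 96, 111, 111) -> Output: (2, 32, 55, 55)

Answer: (2, 32, 55, 55)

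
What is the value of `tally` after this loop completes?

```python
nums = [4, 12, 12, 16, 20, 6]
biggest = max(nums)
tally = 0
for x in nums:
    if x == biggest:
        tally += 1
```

Count of max value 20 in [4, 12, 12, 16, 20, 6]
`tally` takes the values: 0 → 1

Answer: 1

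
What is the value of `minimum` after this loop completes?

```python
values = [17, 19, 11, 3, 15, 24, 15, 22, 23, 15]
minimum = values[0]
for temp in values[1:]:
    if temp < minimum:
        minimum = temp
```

Minimum of [17, 19, 11, 3, 15, 24, 15, 22, 23, 15]
`minimum` takes the values: 17 → 11 → 3

Answer: 3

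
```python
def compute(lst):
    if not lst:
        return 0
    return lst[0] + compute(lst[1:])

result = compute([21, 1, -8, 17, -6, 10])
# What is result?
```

21 + 1 + (-8) + 17 + (-6) + 10 + 0 = 35

Answer: 35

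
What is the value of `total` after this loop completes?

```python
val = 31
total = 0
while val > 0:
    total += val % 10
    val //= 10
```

Sum digits of 31
`total` takes the values: 0 → 1 → 4

Answer: 4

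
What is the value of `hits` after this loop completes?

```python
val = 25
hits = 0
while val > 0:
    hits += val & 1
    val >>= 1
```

Count set bits in 25 (binary: 0b11001)
`hits` takes the values: 0 → 1 → 2 → 3

Answer: 3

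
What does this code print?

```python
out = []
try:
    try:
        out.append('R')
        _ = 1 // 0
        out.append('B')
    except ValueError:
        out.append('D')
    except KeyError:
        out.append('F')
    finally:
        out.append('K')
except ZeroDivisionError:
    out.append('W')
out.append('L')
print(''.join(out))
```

Execution trace: 'R' (inner try body) → 'K' (inner finally) → 'W' (outer except ZeroDivisionError) → 'L' (after the try/except). Output: RKWL

Answer: RKWL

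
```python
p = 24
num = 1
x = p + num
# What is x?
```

Trace:
`p = 24` → p = 24
`num = 1` → num = 1
`x = p + num` → x = 25
So x = 25

Answer: 25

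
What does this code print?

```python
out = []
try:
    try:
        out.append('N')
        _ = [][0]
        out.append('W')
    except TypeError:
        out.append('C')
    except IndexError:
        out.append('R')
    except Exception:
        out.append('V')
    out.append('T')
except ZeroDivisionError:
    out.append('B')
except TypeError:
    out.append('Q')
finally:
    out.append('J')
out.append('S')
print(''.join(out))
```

Execution trace: 'N' (inner try body) → 'R' (inner except IndexError) → 'T' (try body, no exception) → 'J' (finally) → 'S' (after the try/except). Output: NRTJS

Answer: NRTJS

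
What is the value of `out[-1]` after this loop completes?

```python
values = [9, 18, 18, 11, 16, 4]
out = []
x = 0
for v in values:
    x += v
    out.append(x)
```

Cumulative sum ends at 76
`out` takes the values: [] → [9] → [9, 27] → [9, 27, 45] → [9, 27, 45, 56] → [9, 27, 45, 56, 72] → [9, 27, 45, 56, 72, 76]
So `out[-1]` = 76

Answer: 76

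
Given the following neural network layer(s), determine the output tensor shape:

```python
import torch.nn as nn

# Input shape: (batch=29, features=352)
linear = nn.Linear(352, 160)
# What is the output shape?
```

Input: (29, 352) -> Output: (29, 160)

Answer: (29, 160)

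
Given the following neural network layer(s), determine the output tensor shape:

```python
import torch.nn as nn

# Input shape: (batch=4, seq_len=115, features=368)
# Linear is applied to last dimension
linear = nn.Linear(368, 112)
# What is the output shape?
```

Input: (4, 115, 368) -> Output: (4, 115, 112)

Answer: (4, 115, 112)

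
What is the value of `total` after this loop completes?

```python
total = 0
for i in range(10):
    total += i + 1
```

Start at 0, add 1 to 10 = 55
`total` takes the values: 0 → 1 → 3 → 6 → 10 → 15 → 21 → 28 → 36 → 45 → 55

Answer: 55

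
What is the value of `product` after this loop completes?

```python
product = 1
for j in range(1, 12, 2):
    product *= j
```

Product of 1, 3, 5, ... up to 11
`product` takes the values: 1 → 3 → 15 → 105 → 945 → 10395

Answer: 10395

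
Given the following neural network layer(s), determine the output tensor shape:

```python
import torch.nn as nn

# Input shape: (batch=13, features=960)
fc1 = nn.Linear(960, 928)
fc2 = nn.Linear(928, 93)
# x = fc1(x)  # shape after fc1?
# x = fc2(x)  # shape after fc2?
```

Input: (13, 960) -> after fc1: (13, 928) -> Output: (13, 93)

Answer: (13, 93)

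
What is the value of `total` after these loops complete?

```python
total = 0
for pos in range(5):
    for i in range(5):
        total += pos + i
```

Sum of all pos+i for pos,i in 5x5
`total` takes the values: 0 → 1 → 3 → 6 → 10 → 11 → 13 → 16 → 20 → 25 → 27 → 30 → 34 → 39 → 45 → 48 → 52 → 57 → 63 → 70 → 74 → 79 → 85 → 92 → 100

Answer: 100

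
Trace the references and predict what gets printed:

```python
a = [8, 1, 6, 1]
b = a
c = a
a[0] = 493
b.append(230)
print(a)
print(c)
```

Key concept: multiple aliases.
Step by step:
`a = [8, 1, 6, 1]` → a = [8, 1, 6, 1]
`b = a` → b = [8, 1, 6, 1] (same object as a)
`c = a` → c = [8, 1, 6, 1] (same object as a, b)
`a[0] = 493` → a = [493, 1, 6, 1] (same object as b, c); b = [493, 1, 6, 1] (same object as a, c); c = [493, 1, 6, 1] (same object as a, b)
`b.append(230)` → a = [493, 1, 6, 1, 230] (same object as b, c); b = [493, 1, 6, 1, 230] (same object as a, c); c = [493, 1, 6, 1, 230] (same object as a, b)
`print(a)` → prints [493, 1, 6, 1, 230]
`print(c)` → prints [493, 1, 6, 1, 230]

Answer:
[493, 1, 6, 1, 230]
[493, 1, 6, 1, 230]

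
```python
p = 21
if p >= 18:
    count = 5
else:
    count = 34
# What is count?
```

Trace:
`p = 21` → p = 21
`if p >= 18: ...` → p >= 18 is True → count = 5
So count = 5

Answer: 5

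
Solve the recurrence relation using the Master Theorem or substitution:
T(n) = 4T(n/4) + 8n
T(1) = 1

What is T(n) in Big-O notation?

By Master Theorem: a=4, b=4, f(n)=8n. Since log_4(4) = 1 and f(n) = Θ(n^1), Case 2 applies. T(n) = O(n log n).

Answer: O(n log n)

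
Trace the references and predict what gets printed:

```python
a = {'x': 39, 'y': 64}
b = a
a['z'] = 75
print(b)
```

Key concept: dict aliasing.
Step by step:
`a = {'x': 39, 'y': 64}` → a = {'x': 39, 'y': 64}
`b = a` → b = {'x': 39, 'y': 64} (same object as a)
`a['z'] = 75` → a = {'x': 39, 'y': 64, 'z': 75} (same object as b); b = {'x': 39, 'y': 64, 'z': 75} (same object as a)
`print(b)` → prints {'x': 39, 'y': 64, 'z': 75}

Answer: {'x': 39, 'y': 64, 'z': 75}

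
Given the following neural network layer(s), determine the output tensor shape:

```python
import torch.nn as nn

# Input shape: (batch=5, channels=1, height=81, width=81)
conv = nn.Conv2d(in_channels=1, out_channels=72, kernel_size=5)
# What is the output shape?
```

Input: (5, 1, 81, 81) -> Output: (5, 72, 77, 77)

Answer: (5, 72, 77, 77)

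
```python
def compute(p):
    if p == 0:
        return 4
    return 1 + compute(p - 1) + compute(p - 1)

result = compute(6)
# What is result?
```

compute(p) = 1 + 2·compute(p-1), compute(0)=4. Closed form: (4+1)·2^6 - 1 = 319.

Answer: 319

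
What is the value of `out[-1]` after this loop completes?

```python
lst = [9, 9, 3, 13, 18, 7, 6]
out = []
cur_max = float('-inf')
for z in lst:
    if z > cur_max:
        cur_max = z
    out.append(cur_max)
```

Running max ends at 18
`out` takes the values: [] → [9] → [9, 9] → [9, 9, 9] → [9, 9, 9, 13] → [9, 9, 9, 13, 18] → [9, 9, 9, 13, 18, 18] → [9, 9, 9, 13, 18, 18, 18]
So `out[-1]` = 18

Answer: 18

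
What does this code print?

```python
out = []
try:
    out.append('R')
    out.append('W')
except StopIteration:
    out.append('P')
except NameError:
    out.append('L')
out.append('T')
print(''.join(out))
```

Execution trace: 'R' (try body) → 'W' (try body, no exception) → 'T' (after the try/except). Output: RWT

Answer: RWT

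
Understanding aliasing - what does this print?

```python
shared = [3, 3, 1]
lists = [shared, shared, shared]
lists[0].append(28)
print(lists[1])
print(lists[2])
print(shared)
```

Key concept: list of same reference.
Step by step:
`shared = [3, 3, 1]` → shared = [3, 3, 1]
`lists = [shared, shared, shared]` → lists = [[3, 3, 1], [3, 3, 1], [3, 3, 1]]
`lists[0].append(28)` → shared = [3, 3, 1, 28]; lists = [[3, 3, 1, 28], [3, 3, 1, 28], [3, 3, 1, 28]]
`print(lists[1])` → prints [3, 3, 1, 28]
`print(lists[2])` → prints [3, 3, 1, 28]
`print(shared)` → prints [3, 3, 1, 28]

Answer:
[3, 3, 1, 28]
[3, 3, 1, 28]
[3, 3, 1, 28]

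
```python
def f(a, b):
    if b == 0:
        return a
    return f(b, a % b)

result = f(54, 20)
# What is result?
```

f(54, 20) -> f(20, 14) -> f(14, 6) -> f(6, 2) -> f(2, 0) -> 2

Answer: 2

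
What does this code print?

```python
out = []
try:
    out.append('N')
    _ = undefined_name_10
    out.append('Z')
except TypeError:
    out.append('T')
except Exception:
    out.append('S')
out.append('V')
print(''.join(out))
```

Execution trace: 'N' (try body) → 'S' (except Exception) → 'V' (after the try/except). Output: NSV

Answer: NSV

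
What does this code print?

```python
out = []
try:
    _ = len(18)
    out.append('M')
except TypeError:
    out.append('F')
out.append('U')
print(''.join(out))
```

Execution trace: 'F' (except TypeError) → 'U' (after the try/except). Output: FU

Answer: FU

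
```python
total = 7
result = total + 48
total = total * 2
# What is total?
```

Trace:
`total = 7` → total = 7
`result = total + 48` → result = 55
`total = total * 2` → total = 14
So total = 14

Answer: 14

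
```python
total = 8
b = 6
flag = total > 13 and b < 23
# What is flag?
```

Trace:
`total = 8` → total = 8
`b = 6` → b = 6
`flag = total > 13 and b < 23` → flag = False
So flag = False

Answer: False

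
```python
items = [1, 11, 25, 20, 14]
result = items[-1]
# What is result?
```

Trace:
`items = [1, 11, 25, 20, 14]` → items = [1, 11, 25, 20, 14]
`result = items[-1]` → result = 14
So result = 14

Answer: 14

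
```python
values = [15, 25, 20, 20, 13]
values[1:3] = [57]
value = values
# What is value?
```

Trace:
`values = [15, 25, 20, 20, 13]` → values = [15, 25, 20, 20, 13]
`values[1:3] = [57]` → values = [15, 57, 20, 13]
`value = values` → value = [15, 57, 20, 13]
So value = [15, 57, 20, 13]

Answer: [15, 57, 20, 13]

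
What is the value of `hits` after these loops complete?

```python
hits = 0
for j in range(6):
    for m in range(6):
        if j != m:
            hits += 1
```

6² - 6 (exclude diagonal)
`hits` takes the values: 0 → 1 → 2 → 3 → 4 → 5 → 6 → 7 → 8 → 9 → 10 → 11 → 12 → 13 → 14 → 15 → 16 → 17 → 18 → 19 → 20 → 21 → 22 → 23 → 24 → 25 → 26 → 27 → 28 → 29 → 30

Answer: 30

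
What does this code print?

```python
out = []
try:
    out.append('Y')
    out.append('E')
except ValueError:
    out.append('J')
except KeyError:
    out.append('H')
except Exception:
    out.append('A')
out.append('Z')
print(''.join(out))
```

Execution trace: 'Y' (try body) → 'E' (try body, no exception) → 'Z' (after the try/except). Output: YEZ

Answer: YEZ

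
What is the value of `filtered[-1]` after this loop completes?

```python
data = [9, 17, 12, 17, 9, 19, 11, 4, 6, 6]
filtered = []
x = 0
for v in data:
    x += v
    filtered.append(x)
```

Cumulative sum ends at 110
`filtered` takes the values: [] → [9] → [9, 26] → [9, 26, 38] → [9, 26, 38, 55] → [9, 26, 38, 55, 64] → [9, 26, 38, 55, 64, 83] → [9, 26, 38, 55, 64, 83, 94] → [9, 26, 38, 55, 64, 83, 94, 98] → [9, 26, 38, 55, 64, 83, 94, 98, 104] → [9, 26, 38, 55, 64, 83, 94, 98, 104, 110]
So `filtered[-1]` = 110

Answer: 110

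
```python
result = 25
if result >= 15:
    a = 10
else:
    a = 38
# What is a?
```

Trace:
`result = 25` → result = 25
`if result >= 15: ...` → result >= 15 is True → a = 10
So a = 10

Answer: 10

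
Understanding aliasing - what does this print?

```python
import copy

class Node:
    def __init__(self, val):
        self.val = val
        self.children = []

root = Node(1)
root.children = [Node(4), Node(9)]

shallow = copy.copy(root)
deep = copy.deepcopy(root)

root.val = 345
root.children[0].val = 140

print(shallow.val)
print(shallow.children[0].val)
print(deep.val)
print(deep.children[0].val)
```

Key concept: deep copy with custom objects.
Step by step:
`root = Node(1)` → root = Node(val=1, children=[])
`root.children = [Node(4), Node(9)]` → root = Node(val=1, children=[Node(val=4, children=[]), Node(val=9, children=[])])
`shallow = copy.copy(root)` → shallow = Node(val=1, children=[Node(val=4, children=[]), Node(val=9, children=[])])
`deep = copy.deepcopy(root)` → deep = Node(val=1, children=[Node(val=4, children=[]), Node(val=9, children=[])])
`root.val = 345` → root = Node(val=345, children=[Node(val=4, children=[]), Node(val=9, children=[])])
`root.children[0].val = 140` → root = Node(val=345, children=[Node(val=140, children=[]), Node(val=9, children=[])]); shallow = Node(val=1, children=[Node(val=140, children=[]), Node(val=9, children=[])])
`print(shallow.val)` → prints 1
`print(shallow.children[0].val)` → prints 140
`print(deep.val)` → prints 1
`print(deep.children[0].val)` → prints 4

Answer:
1
140
1
4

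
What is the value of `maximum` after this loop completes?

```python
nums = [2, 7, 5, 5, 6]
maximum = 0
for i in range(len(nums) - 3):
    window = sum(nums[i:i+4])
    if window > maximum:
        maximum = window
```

Max sum of 4-element window in [2, 7, 5, 5, 6]
`maximum` takes the values: 0 → 19 → 23

Answer: 23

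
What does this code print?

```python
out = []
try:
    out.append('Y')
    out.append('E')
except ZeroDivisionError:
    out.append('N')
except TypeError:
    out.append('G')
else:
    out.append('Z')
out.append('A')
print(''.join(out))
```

Execution trace: 'Y' (try body) → 'E' (try body, no exception) → 'Z' (else) → 'A' (after the try/except). Output: YEZA

Answer: YEZA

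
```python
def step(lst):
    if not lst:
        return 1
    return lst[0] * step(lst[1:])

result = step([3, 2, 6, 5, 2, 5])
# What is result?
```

Product over [3, 2, 6, 5, 2, 5] = 3 * 2 * 6 * 5 * 2 * 5 = 1800

Answer: 1800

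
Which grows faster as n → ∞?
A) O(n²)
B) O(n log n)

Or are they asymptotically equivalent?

O(n²) vs O(n log n): Higher order terms dominate.

Answer: A) O(n²) grows faster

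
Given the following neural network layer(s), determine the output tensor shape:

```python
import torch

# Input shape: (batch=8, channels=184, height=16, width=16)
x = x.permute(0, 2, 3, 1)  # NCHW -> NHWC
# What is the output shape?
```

Input: (8, 184, 16, 16) -> Output: (8, 16, 16, 184)

Answer: (8, 16, 16, 184)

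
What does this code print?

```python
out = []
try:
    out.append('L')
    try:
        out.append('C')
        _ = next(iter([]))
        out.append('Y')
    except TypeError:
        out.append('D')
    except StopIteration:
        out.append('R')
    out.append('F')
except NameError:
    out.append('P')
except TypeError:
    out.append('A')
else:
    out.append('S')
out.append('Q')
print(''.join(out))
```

Execution trace: 'L' (try body) → 'C' (inner try body) → 'R' (inner except StopIteration) → 'F' (try body, no exception) → 'S' (else) → 'Q' (after the try/except). Output: LCRFSQ

Answer: LCRFSQ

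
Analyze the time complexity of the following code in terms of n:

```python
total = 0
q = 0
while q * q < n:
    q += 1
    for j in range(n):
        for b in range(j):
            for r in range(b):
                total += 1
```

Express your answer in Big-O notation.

Each loop level contributes: √n × n × n × n. Multiplying the contributions gives O(n^3√n).

Answer: O(n^3√n)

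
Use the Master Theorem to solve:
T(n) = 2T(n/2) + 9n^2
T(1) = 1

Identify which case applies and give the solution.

a=2, b=2, f(n)=9n^2. log_2(2) = 1. Since c=2 > 1 and the regularity condition holds (2(n/2)^2 = (2/2^2)n^2 with 2/2^2 < 1), Case 3 applies: T(n) = Θ(f(n)) = O(n^2).

Answer: O(n^2) - Case 3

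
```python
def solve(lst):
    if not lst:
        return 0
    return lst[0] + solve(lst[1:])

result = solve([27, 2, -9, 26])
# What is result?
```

27 + 2 + (-9) + 26 + 0 = 46

Answer: 46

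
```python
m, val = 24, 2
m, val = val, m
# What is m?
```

Trace:
`m, val = 24, 2` → m = 24; val = 2
`m, val = val, m` → m = 2; val = 24
So m = 2

Answer: 2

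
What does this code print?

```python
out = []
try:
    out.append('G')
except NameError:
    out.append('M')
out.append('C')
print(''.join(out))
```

Execution trace: 'G' (try body, no exception) → 'C' (after the try/except). Output: GC

Answer: GC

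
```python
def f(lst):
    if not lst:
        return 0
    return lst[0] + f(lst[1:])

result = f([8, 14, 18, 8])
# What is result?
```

8 + 14 + 18 + 8 + 0 = 48

Answer: 48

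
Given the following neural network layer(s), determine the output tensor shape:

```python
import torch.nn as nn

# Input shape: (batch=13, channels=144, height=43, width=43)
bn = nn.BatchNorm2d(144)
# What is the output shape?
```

Input: (13, 144, 43, 43) -> Output: (13, 144, 43, 43)

Answer: (13, 144, 43, 43)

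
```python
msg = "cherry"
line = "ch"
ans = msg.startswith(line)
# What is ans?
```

Trace:
`msg = "cherry"` → msg = 'cherry'
`line = "ch"` → line = 'ch'
`ans = msg.startswith(line)` → ans = True
So ans = True

Answer: True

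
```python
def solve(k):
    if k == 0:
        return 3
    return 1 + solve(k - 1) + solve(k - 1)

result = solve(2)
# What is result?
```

solve(k) = 1 + 2·solve(k-1), solve(0)=3. Closed form: (3+1)·2^2 - 1 = 15.

Answer: 15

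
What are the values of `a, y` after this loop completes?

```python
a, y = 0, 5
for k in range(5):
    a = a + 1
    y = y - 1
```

a goes 0→5, y goes 5→0
`a, y` takes the values: (0, 5) → (1, 5) → (1, 4) → (2, 4) → (2, 3) → (3, 3) → (3, 2) → (4, 2) → (4, 1) → (5, 1) → (5, 0)

Answer: 5, 0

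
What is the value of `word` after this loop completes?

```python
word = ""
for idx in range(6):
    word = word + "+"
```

Repeat '+' 6 times
`word` takes the values: "" → "+" → "++" → "+++" → "++++" → "+++++" → "++++++"

Answer: "++++++"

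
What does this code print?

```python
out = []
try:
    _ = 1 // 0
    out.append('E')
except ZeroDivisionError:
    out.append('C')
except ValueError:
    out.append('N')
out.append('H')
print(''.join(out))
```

Execution trace: 'C' (except ZeroDivisionError) → 'H' (after the try/except). Output: CH

Answer: CH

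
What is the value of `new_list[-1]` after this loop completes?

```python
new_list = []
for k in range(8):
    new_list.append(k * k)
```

Last element of squares 0 to 7
`new_list` takes the values: [] → [0] → [0, 1] → [0, 1, 4] → [0, 1, 4, 9] → [0, 1, 4, 9, 16] → [0, 1, 4, 9, 16, 25] → [0, 1, 4, 9, 16, 25, 36] → [0, 1, 4, 9, 16, 25, 36, 49]
So `new_list[-1]` = 49

Answer: 49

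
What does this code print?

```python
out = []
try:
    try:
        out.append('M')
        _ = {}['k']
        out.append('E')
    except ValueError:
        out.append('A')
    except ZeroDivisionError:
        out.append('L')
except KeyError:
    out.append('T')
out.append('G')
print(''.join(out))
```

Execution trace: 'M' (try body) → 'T' (outer except KeyError) → 'G' (after the try/except). Output: MTG

Answer: MTG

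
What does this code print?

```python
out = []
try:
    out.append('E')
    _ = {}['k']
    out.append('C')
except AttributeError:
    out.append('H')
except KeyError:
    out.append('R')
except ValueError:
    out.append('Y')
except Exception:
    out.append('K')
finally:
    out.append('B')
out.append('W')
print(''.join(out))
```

Execution trace: 'E' (try body) → 'R' (except KeyError) → 'B' (finally) → 'W' (after the try/except). Output: ERBW

Answer: ERBW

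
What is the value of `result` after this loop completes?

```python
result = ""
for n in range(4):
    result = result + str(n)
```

Concatenate digits 0 to 3
`result` takes the values: "" → "0" → "01" → "012" → "0123"

Answer: "0123"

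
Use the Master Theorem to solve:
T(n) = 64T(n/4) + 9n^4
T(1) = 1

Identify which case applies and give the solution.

a=64, b=4, f(n)=9n^4. log_4(64) = 3. Since c=4 > 3 and the regularity condition holds (64(n/4)^4 = (64/4^4)n^4 with 64/4^4 < 1), Case 3 applies: T(n) = Θ(f(n)) = O(n^4).

Answer: O(n^4) - Case 3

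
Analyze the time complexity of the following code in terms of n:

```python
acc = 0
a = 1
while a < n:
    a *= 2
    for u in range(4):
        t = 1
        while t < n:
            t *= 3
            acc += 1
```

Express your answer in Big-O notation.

Each loop level contributes: log n × 1 × log n. Multiplying the contributions gives O(log² n).

Answer: O(log² n)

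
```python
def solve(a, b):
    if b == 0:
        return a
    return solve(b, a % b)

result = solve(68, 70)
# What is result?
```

solve(68, 70) -> solve(70, 68) -> solve(68, 2) -> solve(2, 0) -> 2

Answer: 2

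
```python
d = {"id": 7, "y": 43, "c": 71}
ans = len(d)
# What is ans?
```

Trace:
`d = {"id": 7, "y": 43, "c": 71}` → d = {'id': 7, 'y': 43, 'c': 71}
`ans = len(d)` → ans = 3
So ans = 3

Answer: 3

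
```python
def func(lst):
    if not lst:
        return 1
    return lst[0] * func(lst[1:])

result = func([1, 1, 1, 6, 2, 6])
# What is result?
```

Product over [1, 1, 1, 6, 2, 6] = 1 * 1 * 1 * 6 * 2 * 6 = 72

Answer: 72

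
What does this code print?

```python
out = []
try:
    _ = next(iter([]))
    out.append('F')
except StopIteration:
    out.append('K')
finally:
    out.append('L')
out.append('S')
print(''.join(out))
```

Execution trace: 'K' (except StopIteration) → 'L' (finally) → 'S' (after the try/except). Output: KLS

Answer: KLS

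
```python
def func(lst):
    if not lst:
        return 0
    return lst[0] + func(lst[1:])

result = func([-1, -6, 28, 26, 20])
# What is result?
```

(-1) + (-6) + 28 + 26 + 20 + 0 = 67

Answer: 67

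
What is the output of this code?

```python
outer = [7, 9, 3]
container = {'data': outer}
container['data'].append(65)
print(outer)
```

Key concept: dict holds reference to list.
Step by step:
`outer = [7, 9, 3]` → outer = [7, 9, 3]
`container = {'data': outer}` → container = {'data': [7, 9, 3]}
`container['data'].append(65)` → outer = [7, 9, 3, 65]; container = {'data': [7, 9, 3, 65]}
`print(outer)` → prints [7, 9, 3, 65]

Answer: [7, 9, 3, 65]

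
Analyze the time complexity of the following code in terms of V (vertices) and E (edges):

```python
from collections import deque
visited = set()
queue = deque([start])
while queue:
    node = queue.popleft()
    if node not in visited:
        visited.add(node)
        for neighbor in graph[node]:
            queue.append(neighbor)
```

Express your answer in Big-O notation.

This is Breadth-first search on a graph. Time complexity: O(V + E).

Answer: O(V + E)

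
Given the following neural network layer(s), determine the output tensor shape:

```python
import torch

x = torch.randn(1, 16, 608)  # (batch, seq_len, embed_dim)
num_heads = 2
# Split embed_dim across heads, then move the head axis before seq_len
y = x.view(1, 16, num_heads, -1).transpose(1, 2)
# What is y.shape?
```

Input: (1, 16, 608) -> head_dim = 608 // 2 = 304; after view: (1, 16, 2, 304) -> after transpose(1, 2): (1, 2, 16, 304) -> Output: (1, 2, 16, 304)

Answer: (1, 2, 16, 304)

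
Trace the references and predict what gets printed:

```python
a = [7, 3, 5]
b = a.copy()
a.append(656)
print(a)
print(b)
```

Key concept: list.copy() creates independent copy.
Step by step:
`a = [7, 3, 5]` → a = [7, 3, 5]
`b = a.copy()` → b = [7, 3, 5]
`a.append(656)` → a = [7, 3, 5, 656]
`print(a)` → prints [7, 3, 5, 656]
`print(b)` → prints [7, 3, 5]

Answer:
[7, 3, 5, 656]
[7, 3, 5]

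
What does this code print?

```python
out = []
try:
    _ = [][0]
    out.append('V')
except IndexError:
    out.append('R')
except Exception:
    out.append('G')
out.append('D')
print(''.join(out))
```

Execution trace: 'R' (except IndexError) → 'D' (after the try/except). Output: RD

Answer: RD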